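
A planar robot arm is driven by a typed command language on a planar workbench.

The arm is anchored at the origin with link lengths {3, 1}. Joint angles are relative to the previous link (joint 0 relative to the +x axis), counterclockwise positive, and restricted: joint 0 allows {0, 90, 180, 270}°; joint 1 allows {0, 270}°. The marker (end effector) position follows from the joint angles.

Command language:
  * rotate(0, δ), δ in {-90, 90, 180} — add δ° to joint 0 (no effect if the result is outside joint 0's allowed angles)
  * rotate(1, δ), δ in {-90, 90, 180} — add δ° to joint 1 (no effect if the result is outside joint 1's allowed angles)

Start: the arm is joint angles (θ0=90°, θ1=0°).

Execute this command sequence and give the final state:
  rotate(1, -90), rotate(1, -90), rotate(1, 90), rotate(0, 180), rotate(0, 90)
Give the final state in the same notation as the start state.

joint angles (θ0=0°, θ1=0°)

begin: joint angles (θ0=90°, θ1=0°)
t=1 rotate(1, -90) ⇒ joint angles (θ0=90°, θ1=270°)
t=2 rotate(1, -90) ⇒ joint angles (θ0=90°, θ1=270°)
t=3 rotate(1, 90) ⇒ joint angles (θ0=90°, θ1=0°)
t=4 rotate(0, 180) ⇒ joint angles (θ0=270°, θ1=0°)
t=5 rotate(0, 90) ⇒ joint angles (θ0=0°, θ1=0°)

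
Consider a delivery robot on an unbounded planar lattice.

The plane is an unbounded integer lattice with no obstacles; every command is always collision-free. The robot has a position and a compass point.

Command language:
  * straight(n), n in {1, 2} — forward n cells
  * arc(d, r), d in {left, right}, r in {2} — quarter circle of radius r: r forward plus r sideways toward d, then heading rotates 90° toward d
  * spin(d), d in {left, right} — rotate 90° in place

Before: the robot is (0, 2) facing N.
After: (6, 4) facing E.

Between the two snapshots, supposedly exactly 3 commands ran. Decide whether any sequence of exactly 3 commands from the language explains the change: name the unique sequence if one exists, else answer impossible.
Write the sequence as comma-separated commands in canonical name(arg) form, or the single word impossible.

arc(right, 2), straight(2), straight(2)

key: position moved to (6,4) AND the heading swung to E — translation plus rotation needed
begin: (0, 2) facing N
[1] after arc(right, 2): (2, 4) facing E
[2] after straight(2): (4, 4) facing E
[3] after straight(2): (6, 4) facing E
no other 3-command option fits: unique.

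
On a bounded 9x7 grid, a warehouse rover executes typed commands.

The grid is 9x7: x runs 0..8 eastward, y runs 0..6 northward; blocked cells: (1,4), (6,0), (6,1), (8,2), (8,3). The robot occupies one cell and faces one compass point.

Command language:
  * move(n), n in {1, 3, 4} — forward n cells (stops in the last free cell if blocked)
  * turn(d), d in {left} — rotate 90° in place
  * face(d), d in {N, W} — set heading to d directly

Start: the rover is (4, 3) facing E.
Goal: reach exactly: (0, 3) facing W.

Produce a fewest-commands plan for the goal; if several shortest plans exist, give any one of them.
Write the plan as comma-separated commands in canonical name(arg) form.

face(W), move(4)

start: (4, 3) facing E
step 1 (face(W)): (4, 3) facing W
step 2 (move(4)): (0, 3) facing W
no 1-step plan works, so 2 is optimal.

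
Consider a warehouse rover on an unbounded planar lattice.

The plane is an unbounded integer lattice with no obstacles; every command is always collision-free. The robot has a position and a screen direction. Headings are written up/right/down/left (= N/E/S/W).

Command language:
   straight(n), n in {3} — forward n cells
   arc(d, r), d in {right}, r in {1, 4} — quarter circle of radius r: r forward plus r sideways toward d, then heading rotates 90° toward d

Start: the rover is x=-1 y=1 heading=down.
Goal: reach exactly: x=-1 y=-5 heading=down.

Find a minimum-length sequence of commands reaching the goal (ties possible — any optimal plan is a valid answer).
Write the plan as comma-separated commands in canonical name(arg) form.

start: x=-1 y=1 heading=down
t=1 straight(3) ⇒ x=-1 y=-2 heading=down
t=2 straight(3) ⇒ x=-1 y=-5 heading=down
minimal: 2 command(s), checked below 2.

straight(3), straight(3)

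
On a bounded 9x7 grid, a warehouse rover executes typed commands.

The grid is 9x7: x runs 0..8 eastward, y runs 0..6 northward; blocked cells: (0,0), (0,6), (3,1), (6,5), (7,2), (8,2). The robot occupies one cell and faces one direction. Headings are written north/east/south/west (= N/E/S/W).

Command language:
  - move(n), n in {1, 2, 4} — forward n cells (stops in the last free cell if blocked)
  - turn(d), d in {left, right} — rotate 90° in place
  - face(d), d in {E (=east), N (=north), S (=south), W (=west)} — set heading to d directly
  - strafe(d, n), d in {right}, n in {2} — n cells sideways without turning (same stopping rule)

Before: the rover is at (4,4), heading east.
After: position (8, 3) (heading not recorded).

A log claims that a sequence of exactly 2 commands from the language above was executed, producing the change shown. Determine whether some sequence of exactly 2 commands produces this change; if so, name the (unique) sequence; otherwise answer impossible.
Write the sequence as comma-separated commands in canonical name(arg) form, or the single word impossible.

key: running strafe(right, 2) before move(4) would end elsewhere — order is forced
initial: at (4,4), heading east
1. move(4) → at (8,4), heading east
2. strafe(right, 2) → at (8,3), heading east
no other 2-command option fits: unique.

move(4), strafe(right, 2)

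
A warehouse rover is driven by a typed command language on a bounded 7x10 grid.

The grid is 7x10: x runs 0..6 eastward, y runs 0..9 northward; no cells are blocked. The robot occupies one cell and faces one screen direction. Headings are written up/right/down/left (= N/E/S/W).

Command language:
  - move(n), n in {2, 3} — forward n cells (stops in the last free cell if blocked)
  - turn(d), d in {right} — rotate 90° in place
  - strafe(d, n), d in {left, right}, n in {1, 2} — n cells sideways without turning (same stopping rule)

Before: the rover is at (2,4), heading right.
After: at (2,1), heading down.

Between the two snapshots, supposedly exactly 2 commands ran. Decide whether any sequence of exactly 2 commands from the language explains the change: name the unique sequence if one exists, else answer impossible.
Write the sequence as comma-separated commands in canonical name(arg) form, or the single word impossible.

key: position moved to (2,1) AND the heading swung to S — translation plus rotation needed
begin: at (2,4), heading right
step 1 (turn(right)): at (2,4), heading down
step 2 (move(3)): at (2,1), heading down
uniquely the one of 49 2-step routes that fits.

turn(right), move(3)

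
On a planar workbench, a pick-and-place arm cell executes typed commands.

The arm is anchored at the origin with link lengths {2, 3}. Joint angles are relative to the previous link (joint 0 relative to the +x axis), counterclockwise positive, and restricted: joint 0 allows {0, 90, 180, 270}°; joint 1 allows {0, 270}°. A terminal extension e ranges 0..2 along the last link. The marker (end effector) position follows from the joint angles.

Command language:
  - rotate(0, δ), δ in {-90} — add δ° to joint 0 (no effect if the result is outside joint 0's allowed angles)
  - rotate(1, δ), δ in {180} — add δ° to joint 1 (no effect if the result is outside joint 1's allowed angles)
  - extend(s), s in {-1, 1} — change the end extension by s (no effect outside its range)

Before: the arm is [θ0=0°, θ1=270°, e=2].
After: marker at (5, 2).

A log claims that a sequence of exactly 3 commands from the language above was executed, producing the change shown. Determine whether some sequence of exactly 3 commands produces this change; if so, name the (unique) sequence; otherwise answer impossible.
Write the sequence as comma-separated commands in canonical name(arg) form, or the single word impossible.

rotate(0, -90), rotate(0, -90), rotate(0, -90)

t0: [θ0=0°, θ1=270°, e=2]
1. rotate(0, -90) → [θ0=270°, θ1=270°, e=2]
2. rotate(0, -90) → [θ0=180°, θ1=270°, e=2]
3. rotate(0, -90) → [θ0=90°, θ1=270°, e=2]
no rival 3-sequence matches.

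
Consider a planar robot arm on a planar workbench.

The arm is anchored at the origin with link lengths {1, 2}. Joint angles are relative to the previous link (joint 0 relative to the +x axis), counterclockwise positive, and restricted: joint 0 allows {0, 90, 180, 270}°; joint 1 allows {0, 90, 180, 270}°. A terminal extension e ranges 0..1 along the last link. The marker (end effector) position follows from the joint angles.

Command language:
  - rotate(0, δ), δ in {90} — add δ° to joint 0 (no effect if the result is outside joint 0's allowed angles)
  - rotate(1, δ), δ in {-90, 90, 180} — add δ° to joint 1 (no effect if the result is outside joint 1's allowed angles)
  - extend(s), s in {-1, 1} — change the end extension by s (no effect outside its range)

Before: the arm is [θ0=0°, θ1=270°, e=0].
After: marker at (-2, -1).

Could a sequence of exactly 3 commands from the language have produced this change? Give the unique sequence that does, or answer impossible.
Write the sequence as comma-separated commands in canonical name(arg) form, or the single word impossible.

rotate(0, 90), rotate(0, 90), rotate(0, 90)

start: [θ0=0°, θ1=270°, e=0]
[1] after rotate(0, 90): [θ0=90°, θ1=270°, e=0]
[2] after rotate(0, 90): [θ0=180°, θ1=270°, e=0]
[3] after rotate(0, 90): [θ0=270°, θ1=270°, e=0]
all 216 alternatives checked — unique.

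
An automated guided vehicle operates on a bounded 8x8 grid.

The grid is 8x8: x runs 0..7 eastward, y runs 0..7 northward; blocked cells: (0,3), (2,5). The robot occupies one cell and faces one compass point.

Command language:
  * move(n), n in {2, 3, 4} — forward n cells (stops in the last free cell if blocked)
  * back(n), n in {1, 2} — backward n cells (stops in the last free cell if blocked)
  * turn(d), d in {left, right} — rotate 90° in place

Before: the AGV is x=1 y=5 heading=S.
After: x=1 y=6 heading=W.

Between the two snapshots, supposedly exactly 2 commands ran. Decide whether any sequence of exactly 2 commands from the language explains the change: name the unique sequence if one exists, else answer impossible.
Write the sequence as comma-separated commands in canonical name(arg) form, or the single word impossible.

key: running turn(right) before back(1) would end elsewhere — order is forced
from: x=1 y=5 heading=S
1. back(1) → x=1 y=6 heading=S
2. turn(right) → x=1 y=6 heading=W
uniquely the one of 49 2-step routes that fits.

back(1), turn(right)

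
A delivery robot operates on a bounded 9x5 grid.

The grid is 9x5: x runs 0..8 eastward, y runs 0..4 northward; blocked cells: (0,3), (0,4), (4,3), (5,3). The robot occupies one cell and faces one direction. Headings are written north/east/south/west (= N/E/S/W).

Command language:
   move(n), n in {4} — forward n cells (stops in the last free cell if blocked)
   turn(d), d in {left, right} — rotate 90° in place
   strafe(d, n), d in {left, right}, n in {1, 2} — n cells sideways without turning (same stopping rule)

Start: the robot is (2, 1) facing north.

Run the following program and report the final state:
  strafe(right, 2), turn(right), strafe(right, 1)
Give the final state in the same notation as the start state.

initial: (2, 1) facing north
step 1 (strafe(right, 2)): (4, 1) facing north
step 2 (turn(right)): (4, 1) facing east
step 3 (strafe(right, 1)): (4, 0) facing east

(4, 0) facing east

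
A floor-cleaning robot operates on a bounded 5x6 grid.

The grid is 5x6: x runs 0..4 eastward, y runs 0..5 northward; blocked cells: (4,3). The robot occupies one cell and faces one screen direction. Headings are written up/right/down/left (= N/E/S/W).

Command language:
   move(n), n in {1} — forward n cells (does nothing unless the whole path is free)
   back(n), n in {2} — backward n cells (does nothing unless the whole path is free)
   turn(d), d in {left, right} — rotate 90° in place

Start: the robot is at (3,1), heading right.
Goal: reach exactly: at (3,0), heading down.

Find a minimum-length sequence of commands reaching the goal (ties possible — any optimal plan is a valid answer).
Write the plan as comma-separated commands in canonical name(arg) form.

initial: at (3,1), heading right
t=1 turn(right) ⇒ at (3,1), heading down
t=2 move(1) ⇒ at (3,0), heading down
nothing shorter than 2 reaches the goal.

turn(right), move(1)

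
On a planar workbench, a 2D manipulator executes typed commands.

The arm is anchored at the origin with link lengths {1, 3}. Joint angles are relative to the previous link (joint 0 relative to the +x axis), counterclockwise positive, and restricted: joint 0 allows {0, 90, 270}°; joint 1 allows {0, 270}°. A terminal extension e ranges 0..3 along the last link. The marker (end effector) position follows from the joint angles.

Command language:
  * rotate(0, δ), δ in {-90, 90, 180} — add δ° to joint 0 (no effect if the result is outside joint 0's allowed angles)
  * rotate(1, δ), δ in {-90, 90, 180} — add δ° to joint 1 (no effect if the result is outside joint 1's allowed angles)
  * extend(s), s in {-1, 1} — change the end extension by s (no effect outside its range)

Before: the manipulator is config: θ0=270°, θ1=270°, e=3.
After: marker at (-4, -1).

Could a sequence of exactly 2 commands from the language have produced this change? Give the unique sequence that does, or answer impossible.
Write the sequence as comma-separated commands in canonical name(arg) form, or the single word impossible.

extend(-1), extend(-1)

from: config: θ0=270°, θ1=270°, e=3
t=1 extend(-1) ⇒ config: θ0=270°, θ1=270°, e=2
t=2 extend(-1) ⇒ config: θ0=270°, θ1=270°, e=1
no other 2-command option fits: unique.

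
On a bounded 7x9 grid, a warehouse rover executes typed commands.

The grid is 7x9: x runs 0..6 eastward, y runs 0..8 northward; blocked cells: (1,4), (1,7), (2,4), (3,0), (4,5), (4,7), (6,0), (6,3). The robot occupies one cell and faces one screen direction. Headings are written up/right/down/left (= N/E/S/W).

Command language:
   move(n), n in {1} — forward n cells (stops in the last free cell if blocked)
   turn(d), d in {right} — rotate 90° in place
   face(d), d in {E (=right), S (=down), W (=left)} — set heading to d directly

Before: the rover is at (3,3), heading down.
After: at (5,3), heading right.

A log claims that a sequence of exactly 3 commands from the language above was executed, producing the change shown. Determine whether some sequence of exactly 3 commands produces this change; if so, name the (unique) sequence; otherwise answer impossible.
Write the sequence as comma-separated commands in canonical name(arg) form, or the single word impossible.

key: order matters: swapping face(E) and move(1) lands elsewhere
begin: at (3,3), heading down
1. face(E) → at (3,3), heading right
2. move(1) → at (4,3), heading right
3. move(1) → at (5,3), heading right
no rival 3-sequence matches.

face(E), move(1), move(1)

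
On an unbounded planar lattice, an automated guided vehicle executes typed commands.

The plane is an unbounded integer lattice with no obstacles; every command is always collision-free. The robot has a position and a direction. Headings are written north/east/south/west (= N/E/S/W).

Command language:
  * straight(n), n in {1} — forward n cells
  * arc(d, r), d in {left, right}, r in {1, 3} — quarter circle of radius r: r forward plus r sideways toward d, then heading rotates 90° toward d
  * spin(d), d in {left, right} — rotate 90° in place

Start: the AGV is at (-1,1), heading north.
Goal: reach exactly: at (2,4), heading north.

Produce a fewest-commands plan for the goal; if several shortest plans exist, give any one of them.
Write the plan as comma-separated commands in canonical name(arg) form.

arc(right, 3), spin(left)

from: at (-1,1), heading north
1. arc(right, 3) → at (2,4), heading east
2. spin(left) → at (2,4), heading north
minimal: 2 command(s), checked below 2.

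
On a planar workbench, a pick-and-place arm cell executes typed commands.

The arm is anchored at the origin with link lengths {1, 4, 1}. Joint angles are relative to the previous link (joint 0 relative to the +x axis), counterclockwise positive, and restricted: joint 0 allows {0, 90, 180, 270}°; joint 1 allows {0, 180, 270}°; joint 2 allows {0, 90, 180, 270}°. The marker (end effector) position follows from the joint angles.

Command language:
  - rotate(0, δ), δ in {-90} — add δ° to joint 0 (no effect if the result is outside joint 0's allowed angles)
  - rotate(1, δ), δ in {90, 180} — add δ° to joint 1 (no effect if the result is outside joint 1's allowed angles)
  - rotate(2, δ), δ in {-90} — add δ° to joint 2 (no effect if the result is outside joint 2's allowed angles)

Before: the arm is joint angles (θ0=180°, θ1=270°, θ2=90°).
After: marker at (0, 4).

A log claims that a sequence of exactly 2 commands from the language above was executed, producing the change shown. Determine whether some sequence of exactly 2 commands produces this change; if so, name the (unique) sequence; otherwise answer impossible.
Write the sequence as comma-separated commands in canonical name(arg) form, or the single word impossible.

rotate(2, -90), rotate(2, -90)

begin: joint angles (θ0=180°, θ1=270°, θ2=90°)
step 1 (rotate(2, -90)): joint angles (θ0=180°, θ1=270°, θ2=0°)
step 2 (rotate(2, -90)): joint angles (θ0=180°, θ1=270°, θ2=270°)
all 16 alternatives checked — unique.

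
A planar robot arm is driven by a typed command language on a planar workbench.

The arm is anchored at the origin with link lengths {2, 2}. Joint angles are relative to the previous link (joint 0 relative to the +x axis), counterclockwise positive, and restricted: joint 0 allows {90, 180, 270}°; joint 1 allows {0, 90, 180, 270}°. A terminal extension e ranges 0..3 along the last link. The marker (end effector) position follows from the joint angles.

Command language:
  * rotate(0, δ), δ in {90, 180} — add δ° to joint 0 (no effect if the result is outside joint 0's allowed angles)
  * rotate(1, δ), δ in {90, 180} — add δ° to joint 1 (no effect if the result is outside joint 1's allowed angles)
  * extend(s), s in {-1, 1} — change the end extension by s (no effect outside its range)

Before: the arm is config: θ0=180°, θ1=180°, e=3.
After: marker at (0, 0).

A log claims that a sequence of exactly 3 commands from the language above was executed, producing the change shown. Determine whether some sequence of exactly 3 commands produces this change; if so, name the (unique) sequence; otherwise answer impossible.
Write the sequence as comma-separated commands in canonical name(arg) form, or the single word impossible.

start: config: θ0=180°, θ1=180°, e=3
step 1 (extend(-1)): config: θ0=180°, θ1=180°, e=2
step 2 (extend(-1)): config: θ0=180°, θ1=180°, e=1
step 3 (extend(-1)): config: θ0=180°, θ1=180°, e=0
all 216 alternatives checked — unique.

extend(-1), extend(-1), extend(-1)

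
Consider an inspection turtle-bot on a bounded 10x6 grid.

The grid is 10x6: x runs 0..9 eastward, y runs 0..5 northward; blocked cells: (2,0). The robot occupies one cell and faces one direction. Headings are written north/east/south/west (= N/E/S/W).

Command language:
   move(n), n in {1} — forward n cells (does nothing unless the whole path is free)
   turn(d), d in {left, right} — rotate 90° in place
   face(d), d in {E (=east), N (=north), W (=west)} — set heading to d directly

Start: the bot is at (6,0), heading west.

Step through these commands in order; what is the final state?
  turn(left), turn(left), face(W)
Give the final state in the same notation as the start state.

from: at (6,0), heading west
t=1 turn(left) ⇒ at (6,0), heading south
t=2 turn(left) ⇒ at (6,0), heading east
t=3 face(W) ⇒ at (6,0), heading west

at (6,0), heading west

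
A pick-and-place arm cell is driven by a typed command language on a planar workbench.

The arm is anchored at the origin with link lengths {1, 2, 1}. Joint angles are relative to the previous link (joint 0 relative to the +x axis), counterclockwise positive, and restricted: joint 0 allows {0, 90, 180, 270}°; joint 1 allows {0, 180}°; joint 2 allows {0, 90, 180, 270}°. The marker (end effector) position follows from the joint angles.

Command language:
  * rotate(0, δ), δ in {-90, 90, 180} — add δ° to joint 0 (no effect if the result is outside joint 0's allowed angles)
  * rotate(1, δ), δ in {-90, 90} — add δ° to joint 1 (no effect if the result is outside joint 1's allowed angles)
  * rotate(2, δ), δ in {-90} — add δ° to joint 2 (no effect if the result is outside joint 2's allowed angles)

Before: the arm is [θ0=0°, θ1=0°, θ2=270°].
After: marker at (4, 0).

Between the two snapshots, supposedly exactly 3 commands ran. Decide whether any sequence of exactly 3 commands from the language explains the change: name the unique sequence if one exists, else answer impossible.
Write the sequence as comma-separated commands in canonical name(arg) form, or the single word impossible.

rotate(2, -90), rotate(2, -90), rotate(2, -90)

from: [θ0=0°, θ1=0°, θ2=270°]
t=1 rotate(2, -90) ⇒ [θ0=0°, θ1=0°, θ2=180°]
t=2 rotate(2, -90) ⇒ [θ0=0°, θ1=0°, θ2=90°]
t=3 rotate(2, -90) ⇒ [θ0=0°, θ1=0°, θ2=0°]
no rival 3-sequence matches.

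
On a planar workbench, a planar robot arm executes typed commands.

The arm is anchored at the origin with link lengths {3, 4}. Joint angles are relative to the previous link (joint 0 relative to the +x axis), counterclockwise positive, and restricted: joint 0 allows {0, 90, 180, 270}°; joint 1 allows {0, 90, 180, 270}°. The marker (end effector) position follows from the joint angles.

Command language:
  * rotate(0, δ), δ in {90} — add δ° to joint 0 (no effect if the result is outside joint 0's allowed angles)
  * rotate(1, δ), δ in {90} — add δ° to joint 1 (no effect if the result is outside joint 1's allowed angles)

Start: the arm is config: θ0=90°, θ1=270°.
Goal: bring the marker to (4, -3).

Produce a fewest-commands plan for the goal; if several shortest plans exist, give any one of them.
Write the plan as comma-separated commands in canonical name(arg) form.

start: config: θ0=90°, θ1=270°
t=1 rotate(1, 90) ⇒ config: θ0=90°, θ1=0°
t=2 rotate(1, 90) ⇒ config: θ0=90°, θ1=90°
t=3 rotate(0, 90) ⇒ config: θ0=180°, θ1=90°
t=4 rotate(0, 90) ⇒ config: θ0=270°, θ1=90°
no 3-step plan works, so 4 is optimal.

rotate(1, 90), rotate(1, 90), rotate(0, 90), rotate(0, 90)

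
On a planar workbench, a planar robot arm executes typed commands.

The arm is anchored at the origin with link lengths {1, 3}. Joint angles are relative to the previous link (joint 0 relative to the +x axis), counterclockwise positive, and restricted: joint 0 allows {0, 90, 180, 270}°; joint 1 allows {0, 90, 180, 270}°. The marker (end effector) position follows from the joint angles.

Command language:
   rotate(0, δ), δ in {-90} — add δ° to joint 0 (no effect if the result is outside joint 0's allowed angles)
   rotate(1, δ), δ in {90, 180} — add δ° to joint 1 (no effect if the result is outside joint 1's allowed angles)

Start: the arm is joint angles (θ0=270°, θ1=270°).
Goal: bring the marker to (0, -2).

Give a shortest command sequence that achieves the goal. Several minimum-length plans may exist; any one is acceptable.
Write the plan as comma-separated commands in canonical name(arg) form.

rotate(0, -90), rotate(0, -90), rotate(1, 180), rotate(1, 90)

from: joint angles (θ0=270°, θ1=270°)
step 1 (rotate(0, -90)): joint angles (θ0=180°, θ1=270°)
step 2 (rotate(0, -90)): joint angles (θ0=90°, θ1=270°)
step 3 (rotate(1, 180)): joint angles (θ0=90°, θ1=90°)
step 4 (rotate(1, 90)): joint angles (θ0=90°, θ1=180°)
nothing shorter than 4 reaches the goal.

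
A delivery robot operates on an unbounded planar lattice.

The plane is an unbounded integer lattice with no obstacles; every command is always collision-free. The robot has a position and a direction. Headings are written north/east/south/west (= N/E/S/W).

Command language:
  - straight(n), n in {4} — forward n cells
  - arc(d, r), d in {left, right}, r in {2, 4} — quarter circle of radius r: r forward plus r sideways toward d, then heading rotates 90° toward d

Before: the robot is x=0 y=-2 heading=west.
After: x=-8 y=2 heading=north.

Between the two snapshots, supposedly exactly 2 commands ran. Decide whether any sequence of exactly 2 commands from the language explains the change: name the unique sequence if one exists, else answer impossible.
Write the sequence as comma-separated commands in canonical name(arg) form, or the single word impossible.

straight(4), arc(right, 4)

key: order matters: swapping straight(4) and arc(right, 4) lands elsewhere
initial: x=0 y=-2 heading=west
step 1 (straight(4)): x=-4 y=-2 heading=west
step 2 (arc(right, 4)): x=-8 y=2 heading=north
uniquely the one of 25 2-step routes that fits.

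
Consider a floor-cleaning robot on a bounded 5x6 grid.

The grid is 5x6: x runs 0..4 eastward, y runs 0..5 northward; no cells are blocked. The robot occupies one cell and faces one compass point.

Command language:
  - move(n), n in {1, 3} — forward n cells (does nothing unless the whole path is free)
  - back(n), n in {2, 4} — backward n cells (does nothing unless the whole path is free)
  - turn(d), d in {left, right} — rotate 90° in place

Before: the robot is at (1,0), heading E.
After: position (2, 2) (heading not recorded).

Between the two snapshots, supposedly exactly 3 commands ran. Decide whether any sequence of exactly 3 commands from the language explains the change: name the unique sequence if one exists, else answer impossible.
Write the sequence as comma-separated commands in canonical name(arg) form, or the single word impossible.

move(1), turn(right), back(2)

key: order matters: swapping move(1) and back(2) lands elsewhere
start: at (1,0), heading E
t=1 move(1) ⇒ at (2,0), heading E
t=2 turn(right) ⇒ at (2,0), heading S
t=3 back(2) ⇒ at (2,2), heading S
no other 3-command option fits: unique.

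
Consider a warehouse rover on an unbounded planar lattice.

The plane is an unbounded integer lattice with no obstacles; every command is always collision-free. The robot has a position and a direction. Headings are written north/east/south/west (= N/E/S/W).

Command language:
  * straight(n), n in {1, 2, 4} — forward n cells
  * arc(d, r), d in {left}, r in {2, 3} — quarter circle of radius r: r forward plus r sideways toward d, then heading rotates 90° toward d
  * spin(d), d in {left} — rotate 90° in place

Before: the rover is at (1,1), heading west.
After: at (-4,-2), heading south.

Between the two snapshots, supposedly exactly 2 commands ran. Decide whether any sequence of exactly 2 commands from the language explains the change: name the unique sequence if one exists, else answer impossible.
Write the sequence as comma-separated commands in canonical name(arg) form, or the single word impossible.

key: running arc(left, 3) before straight(2) would end elsewhere — order is forced
start: at (1,1), heading west
t=1 straight(2) ⇒ at (-1,1), heading west
t=2 arc(left, 3) ⇒ at (-4,-2), heading south
all 36 alternatives checked — unique.

straight(2), arc(left, 3)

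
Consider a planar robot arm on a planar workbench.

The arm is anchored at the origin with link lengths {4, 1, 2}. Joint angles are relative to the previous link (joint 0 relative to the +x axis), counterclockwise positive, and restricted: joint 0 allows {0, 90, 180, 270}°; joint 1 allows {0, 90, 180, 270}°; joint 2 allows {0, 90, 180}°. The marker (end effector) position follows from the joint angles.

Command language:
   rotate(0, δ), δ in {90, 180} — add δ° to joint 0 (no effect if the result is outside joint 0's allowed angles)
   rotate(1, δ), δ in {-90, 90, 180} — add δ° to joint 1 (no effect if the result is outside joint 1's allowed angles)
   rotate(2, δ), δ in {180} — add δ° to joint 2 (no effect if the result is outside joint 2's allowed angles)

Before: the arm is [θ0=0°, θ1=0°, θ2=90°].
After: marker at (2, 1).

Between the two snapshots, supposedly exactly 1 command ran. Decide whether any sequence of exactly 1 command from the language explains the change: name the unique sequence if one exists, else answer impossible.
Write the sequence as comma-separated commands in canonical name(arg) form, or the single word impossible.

t0: [θ0=0°, θ1=0°, θ2=90°]
step 1 (rotate(1, 90)): [θ0=0°, θ1=90°, θ2=90°]
all 6 alternatives checked — unique.

rotate(1, 90)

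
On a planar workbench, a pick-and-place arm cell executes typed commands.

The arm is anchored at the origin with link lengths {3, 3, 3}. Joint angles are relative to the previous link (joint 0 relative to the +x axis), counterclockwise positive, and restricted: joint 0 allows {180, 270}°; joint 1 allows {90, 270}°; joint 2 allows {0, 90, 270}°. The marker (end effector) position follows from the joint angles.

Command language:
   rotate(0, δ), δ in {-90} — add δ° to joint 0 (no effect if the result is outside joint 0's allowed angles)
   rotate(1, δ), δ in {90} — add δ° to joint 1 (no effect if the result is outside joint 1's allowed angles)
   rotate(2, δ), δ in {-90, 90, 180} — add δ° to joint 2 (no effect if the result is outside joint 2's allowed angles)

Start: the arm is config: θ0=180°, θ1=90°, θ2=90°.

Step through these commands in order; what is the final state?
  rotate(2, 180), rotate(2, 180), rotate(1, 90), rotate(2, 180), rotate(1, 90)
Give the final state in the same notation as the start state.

config: θ0=180°, θ1=90°, θ2=270°

initial: config: θ0=180°, θ1=90°, θ2=90°
step 1 (rotate(2, 180)): config: θ0=180°, θ1=90°, θ2=270°
step 2 (rotate(2, 180)): config: θ0=180°, θ1=90°, θ2=90°
step 3 (rotate(1, 90)): config: θ0=180°, θ1=90°, θ2=90°
step 4 (rotate(2, 180)): config: θ0=180°, θ1=90°, θ2=270°
step 5 (rotate(1, 90)): config: θ0=180°, θ1=90°, θ2=270°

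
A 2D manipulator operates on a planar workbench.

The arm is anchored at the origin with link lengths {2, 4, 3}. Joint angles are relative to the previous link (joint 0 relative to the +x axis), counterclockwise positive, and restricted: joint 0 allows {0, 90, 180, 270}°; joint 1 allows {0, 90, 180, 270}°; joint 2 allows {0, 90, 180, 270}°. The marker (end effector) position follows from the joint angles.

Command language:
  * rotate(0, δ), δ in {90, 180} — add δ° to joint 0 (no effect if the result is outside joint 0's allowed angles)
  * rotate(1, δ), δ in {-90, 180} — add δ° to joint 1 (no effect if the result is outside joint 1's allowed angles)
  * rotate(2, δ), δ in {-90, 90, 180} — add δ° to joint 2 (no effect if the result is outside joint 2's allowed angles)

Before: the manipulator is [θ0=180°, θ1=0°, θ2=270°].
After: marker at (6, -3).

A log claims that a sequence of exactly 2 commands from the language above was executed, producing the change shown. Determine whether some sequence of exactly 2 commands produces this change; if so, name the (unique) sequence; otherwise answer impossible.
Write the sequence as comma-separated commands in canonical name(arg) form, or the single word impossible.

begin: [θ0=180°, θ1=0°, θ2=270°]
t=1 rotate(0, 90) ⇒ [θ0=270°, θ1=0°, θ2=270°]
t=2 rotate(0, 90) ⇒ [θ0=0°, θ1=0°, θ2=270°]
no rival 2-sequence matches.

rotate(0, 90), rotate(0, 90)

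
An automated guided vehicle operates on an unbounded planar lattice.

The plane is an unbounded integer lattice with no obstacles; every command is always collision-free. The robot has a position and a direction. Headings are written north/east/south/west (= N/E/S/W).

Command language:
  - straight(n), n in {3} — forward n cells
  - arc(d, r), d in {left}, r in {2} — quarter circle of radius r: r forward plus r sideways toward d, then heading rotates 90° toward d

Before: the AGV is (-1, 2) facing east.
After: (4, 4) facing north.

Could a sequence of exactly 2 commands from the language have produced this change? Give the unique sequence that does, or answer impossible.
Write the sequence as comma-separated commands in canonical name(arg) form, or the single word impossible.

straight(3), arc(left, 2)

key: running arc(left, 2) before straight(3) would end elsewhere — order is forced
begin: (-1, 2) facing east
step 1 (straight(3)): (2, 2) facing east
step 2 (arc(left, 2)): (4, 4) facing north
no other 2-command option fits: unique.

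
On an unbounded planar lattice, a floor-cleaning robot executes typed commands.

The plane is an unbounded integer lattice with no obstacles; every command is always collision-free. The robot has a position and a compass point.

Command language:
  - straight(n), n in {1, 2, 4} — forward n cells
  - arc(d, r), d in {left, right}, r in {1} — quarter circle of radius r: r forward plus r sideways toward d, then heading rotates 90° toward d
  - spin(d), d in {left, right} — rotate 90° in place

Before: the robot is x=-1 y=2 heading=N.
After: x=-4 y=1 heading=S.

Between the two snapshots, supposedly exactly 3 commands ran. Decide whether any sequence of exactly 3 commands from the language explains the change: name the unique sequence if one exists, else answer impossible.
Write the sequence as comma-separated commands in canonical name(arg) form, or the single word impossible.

key: order matters: swapping spin(left) and arc(left, 1) lands elsewhere
start: x=-1 y=2 heading=N
step 1 (spin(left)): x=-1 y=2 heading=W
step 2 (straight(2)): x=-3 y=2 heading=W
step 3 (arc(left, 1)): x=-4 y=1 heading=S
uniquely the one of 343 3-step routes that fits.

spin(left), straight(2), arc(left, 1)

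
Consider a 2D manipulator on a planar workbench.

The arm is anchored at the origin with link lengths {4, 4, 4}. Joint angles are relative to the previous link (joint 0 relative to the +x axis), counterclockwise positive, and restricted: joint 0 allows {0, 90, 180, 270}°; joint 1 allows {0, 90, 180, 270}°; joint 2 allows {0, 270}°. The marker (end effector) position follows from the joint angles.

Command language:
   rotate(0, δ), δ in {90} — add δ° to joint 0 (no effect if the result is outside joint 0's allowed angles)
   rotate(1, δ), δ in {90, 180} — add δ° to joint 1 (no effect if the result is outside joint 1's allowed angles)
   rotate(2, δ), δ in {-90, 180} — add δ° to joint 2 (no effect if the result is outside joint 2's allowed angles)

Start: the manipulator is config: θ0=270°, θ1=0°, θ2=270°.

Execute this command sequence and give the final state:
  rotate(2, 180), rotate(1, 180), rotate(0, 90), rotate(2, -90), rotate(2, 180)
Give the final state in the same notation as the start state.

config: θ0=0°, θ1=180°, θ2=270°

from: config: θ0=270°, θ1=0°, θ2=270°
step 1 (rotate(2, 180)): config: θ0=270°, θ1=0°, θ2=270°
step 2 (rotate(1, 180)): config: θ0=270°, θ1=180°, θ2=270°
step 3 (rotate(0, 90)): config: θ0=0°, θ1=180°, θ2=270°
step 4 (rotate(2, -90)): config: θ0=0°, θ1=180°, θ2=270°
step 5 (rotate(2, 180)): config: θ0=0°, θ1=180°, θ2=270°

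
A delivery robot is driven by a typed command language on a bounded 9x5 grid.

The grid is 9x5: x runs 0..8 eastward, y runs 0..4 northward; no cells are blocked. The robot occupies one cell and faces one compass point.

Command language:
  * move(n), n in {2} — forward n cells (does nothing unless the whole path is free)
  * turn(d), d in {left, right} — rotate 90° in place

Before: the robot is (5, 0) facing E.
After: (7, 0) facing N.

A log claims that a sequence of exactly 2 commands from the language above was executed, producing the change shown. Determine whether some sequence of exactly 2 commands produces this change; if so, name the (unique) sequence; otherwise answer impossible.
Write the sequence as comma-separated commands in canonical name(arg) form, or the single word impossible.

key: position moved to (7,0) AND the heading swung to N — translation plus rotation needed
initial: (5, 0) facing E
[1] after move(2): (7, 0) facing E
[2] after turn(left): (7, 0) facing N
uniquely the one of 9 2-step routes that fits.

move(2), turn(left)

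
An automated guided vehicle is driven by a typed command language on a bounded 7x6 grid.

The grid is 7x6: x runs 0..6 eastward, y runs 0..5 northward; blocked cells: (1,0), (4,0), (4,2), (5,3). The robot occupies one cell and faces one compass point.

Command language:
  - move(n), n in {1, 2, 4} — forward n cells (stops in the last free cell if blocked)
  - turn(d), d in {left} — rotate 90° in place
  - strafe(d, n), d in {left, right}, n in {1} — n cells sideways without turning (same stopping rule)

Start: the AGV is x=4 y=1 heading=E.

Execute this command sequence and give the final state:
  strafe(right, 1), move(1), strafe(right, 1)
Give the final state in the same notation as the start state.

x=5 y=0 heading=E

from: x=4 y=1 heading=E
t=1 strafe(right, 1) ⇒ x=4 y=1 heading=E
t=2 move(1) ⇒ x=5 y=1 heading=E
t=3 strafe(right, 1) ⇒ x=5 y=0 heading=E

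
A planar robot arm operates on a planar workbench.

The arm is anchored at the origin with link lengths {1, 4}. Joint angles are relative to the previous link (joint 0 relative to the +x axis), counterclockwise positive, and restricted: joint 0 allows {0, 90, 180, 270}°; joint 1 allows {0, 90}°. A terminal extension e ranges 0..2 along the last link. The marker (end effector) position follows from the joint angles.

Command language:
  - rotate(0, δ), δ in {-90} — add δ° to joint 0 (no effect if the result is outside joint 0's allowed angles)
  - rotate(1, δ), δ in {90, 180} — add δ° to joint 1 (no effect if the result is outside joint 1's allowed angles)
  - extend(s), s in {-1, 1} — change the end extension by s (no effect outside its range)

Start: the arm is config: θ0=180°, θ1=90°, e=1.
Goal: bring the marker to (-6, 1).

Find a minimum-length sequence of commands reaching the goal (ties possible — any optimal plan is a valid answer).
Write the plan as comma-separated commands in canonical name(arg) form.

initial: config: θ0=180°, θ1=90°, e=1
t=1 rotate(0, -90) ⇒ config: θ0=90°, θ1=90°, e=1
t=2 extend(1) ⇒ config: θ0=90°, θ1=90°, e=2
nothing shorter than 2 reaches the goal.

rotate(0, -90), extend(1)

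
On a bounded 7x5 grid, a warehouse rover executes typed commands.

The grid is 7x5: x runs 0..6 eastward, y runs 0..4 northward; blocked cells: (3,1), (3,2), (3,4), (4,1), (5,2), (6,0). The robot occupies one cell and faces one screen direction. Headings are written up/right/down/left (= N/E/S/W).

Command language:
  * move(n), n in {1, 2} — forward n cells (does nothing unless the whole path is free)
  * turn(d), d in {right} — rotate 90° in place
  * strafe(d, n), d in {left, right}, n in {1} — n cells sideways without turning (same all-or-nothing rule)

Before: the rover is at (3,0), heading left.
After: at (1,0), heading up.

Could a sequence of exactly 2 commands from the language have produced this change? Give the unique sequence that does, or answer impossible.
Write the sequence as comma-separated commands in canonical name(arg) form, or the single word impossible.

key: running turn(right) before move(2) would end elsewhere — order is forced
initial: at (3,0), heading left
1. move(2) → at (1,0), heading left
2. turn(right) → at (1,0), heading up
no other 2-command option fits: unique.

move(2), turn(right)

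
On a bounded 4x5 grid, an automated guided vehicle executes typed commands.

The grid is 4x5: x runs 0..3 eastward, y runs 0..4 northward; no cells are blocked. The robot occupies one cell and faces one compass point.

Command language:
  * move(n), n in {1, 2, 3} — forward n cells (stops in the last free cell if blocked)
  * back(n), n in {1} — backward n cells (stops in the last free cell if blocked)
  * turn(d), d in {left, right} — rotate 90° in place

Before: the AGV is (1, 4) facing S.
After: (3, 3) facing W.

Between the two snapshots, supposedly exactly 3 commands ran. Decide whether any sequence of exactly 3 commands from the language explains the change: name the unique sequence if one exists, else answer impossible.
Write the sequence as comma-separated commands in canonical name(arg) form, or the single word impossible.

every 3-command combo misses the target.

impossible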